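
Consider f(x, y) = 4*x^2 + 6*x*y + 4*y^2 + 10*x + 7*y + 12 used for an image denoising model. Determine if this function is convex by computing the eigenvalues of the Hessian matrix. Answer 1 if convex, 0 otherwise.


The Hessian of f(x,y) = 4*x^2 + 6*x*y + 4*y^2 + 10*x + 7*y + 12 is:
H = [[8, 6], [6, 8]]
Trace = 8 + 8 = 16
Determinant = 8*8 - (6)^2 = 28
Discriminant = (16)^2 - 4*28 = 144.0
Eigenvalues: lambda_1 = 2.0, lambda_2 = 14.0
The function is convex.

1


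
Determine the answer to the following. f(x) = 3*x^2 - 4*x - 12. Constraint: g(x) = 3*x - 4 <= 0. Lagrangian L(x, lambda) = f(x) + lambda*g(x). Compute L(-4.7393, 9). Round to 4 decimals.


Step 1: Evaluate f(x).
f(-4.7393) = 3*(-4.7393)^2 - 4*(-4.7393) - 12 = 74.3401
Step 2: Evaluate g(x).
g(-4.7393) = 3*-4.7393 - 4 = -18.2179
Step 3: Compute Lagrangian.
L = 74.3401 + 9*-18.2179 = -89.621


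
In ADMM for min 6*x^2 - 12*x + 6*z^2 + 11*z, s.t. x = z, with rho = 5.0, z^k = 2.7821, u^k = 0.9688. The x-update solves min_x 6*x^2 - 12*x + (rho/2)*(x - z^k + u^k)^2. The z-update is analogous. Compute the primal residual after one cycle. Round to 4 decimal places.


ADMM iteration with rho = 5.0, z^k = 2.7821, u^k = 0.9688
Step 1: x-update.
Minimize 6*x^2 - 12*x + (5.0/2)*(x - 2.7821 + 0.9688)^2
FOC: (2*6 + 5.0)*x = 12 + 5.0*(2.7821 - 0.9688)
x^{k+1} = 1.2392
Step 2: z-update.
Minimize 6*z^2 + 11*z + (5.0/2)*(1.2392 - z + 0.9688)^2
FOC: (2*6 + 5.0)*z = -11 + 5.0*(1.2392 + 0.9688)
z^{k+1} = 0.0024
Step 3: u-update.
u^{k+1} = 0.9688 + 1.2392 - 0.0024 = 2.2057
Step 4: Primal residual = |1.2392 - 0.0024| = 1.2369


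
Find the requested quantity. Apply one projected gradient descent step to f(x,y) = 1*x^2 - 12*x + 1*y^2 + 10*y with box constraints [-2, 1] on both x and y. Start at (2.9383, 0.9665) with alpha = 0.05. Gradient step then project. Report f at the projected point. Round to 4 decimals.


Step 1: Compute gradient at (2.9383, 0.9665).
grad_x = 2*1*2.9383 - 12 = -6.1234
grad_y = 2*1*0.9665 + 10 = 11.933
Step 2: Gradient step.
x_raw = 2.9383 - 0.05*-6.1234 = 3.2445
y_raw = 0.9665 - 0.05*11.933 = 0.3699
Step 3: Project onto [-2, 1].
x_proj = clip(3.2445) = 1.0
y_proj = clip(0.3699) = 0.3699
Step 4: Evaluate f.
f(1.0, 0.3699) = -7.1647


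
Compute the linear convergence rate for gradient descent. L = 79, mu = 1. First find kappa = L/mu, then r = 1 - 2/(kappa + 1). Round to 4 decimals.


Step 1: Compute the condition number.
kappa = L/mu = 79/1 = 79.0
Step 2: Compute the convergence rate.
r = 1 - 2/(kappa + 1) = 1 - 2*mu/(L + mu) = (L - mu)/(L + mu) = 78/80 = 0.975


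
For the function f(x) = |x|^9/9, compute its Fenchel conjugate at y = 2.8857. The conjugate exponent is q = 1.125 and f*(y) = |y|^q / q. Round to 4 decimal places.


The conjugate exponent q satisfies 1/p + 1/q = 1.
p = 9, so q = 9/(9 - 1) = 1.125
|y|^q = 2.8857^1.125 = 3.2944
f*(2.8857) = 3.2944 / 1.125 = 2.9284


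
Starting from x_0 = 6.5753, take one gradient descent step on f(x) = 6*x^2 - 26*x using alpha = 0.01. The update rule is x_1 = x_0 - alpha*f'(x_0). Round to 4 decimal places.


We compute the gradient at x_0 and apply the update.
f'(x) = 12*x - 26
f'(6.5753) = 12*6.5753 - 26 = 52.9036
x_1 = 6.5753 - 0.01*52.9036 = 6.0463


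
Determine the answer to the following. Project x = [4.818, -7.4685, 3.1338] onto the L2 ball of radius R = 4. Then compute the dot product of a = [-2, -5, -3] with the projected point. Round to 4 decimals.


Step 1: Compute ||x|| (intermediates to 6 decimals).
||x|| = sqrt(4.818^2 + (-7.4685)^2 + 3.1338^2) = 9.424029
Step 2: Project.
Since ||x|| > R, scale = R/||x|| = 4/9.424029 = 0.424447, proj(x) = scale * x
proj(x) = [2.044986, -3.169982, 1.330132]
Step 3: Dot product.
a^T * proj(x) = -2*2.044986 - 5*(-3.169982) - 3*1.330132 = 7.7695


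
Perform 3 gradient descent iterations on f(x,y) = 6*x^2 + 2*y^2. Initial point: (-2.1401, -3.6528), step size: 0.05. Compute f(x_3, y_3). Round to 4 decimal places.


Gradient descent on f(x,y) = 6*x^2 + 2*y^2.
Starting point: (-2.1401, -3.6528), alpha = 0.05
Step 1: grad_x = 2*6*-2.1401 = -25.6812, grad_y = 2*2*-3.6528 = -14.6112
  x_1 = -2.1401 - 0.05*-25.6812 = -0.856
  y_1 = -3.6528 - 0.05*-14.6112 = -2.9222
Step 2: grad_x = 2*6*-0.856 = -10.2725, grad_y = 2*2*-2.9222 = -11.689
  x_2 = -0.856 - 0.05*-10.2725 = -0.3424
  y_2 = -2.9222 - 0.05*-11.689 = -2.3378
Step 3: grad_x = 2*6*-0.3424 = -4.109, grad_y = 2*2*-2.3378 = -9.3512
  x_3 = -0.3424 - 0.05*-4.109 = -0.137
  y_3 = -2.3378 - 0.05*-9.3512 = -1.8702
f(-0.137, -1.8702) = 6*(-0.137)^2 + 2*(-1.8702)^2 = 7.1081


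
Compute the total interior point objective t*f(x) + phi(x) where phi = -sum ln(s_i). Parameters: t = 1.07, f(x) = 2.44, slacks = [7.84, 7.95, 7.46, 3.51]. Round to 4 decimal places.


Step 1: Compute log-barrier.
ln values: [2.0592, 2.0732, 2.0096, 1.2556]
phi = -(2.0592 + 2.0732 + 2.0096 + 1.2556) = -7.3976
Step 2: Compute augmented objective.
t*f(x) = 1.07*2.44 = 2.6108
Total = 2.6108 - 7.3976 = -4.7868


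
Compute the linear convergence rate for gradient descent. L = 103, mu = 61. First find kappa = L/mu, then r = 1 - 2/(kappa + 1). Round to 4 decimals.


Step 1: Compute the condition number.
kappa = L/mu = 103/61 = 1.6885
Step 2: Compute the convergence rate.
r = 1 - 2/(kappa + 1) = 1 - 2*mu/(L + mu) = (L - mu)/(L + mu) = 42/164 = 0.2561


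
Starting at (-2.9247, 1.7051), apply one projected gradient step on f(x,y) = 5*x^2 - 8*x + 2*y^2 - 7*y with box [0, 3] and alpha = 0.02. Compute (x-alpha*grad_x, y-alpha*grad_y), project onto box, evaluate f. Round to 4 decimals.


Step 1: Compute gradient at (-2.9247, 1.7051).
grad_x = 2*5*-2.9247 - 8 = -37.247
grad_y = 2*2*1.7051 - 7 = -0.1796
Step 2: Gradient step.
x_raw = -2.9247 - 0.02*-37.247 = -2.1798
y_raw = 1.7051 - 0.02*-0.1796 = 1.7087
Step 3: Project onto [0, 3].
x_proj = clip(-2.1798) = 0.0
y_proj = clip(1.7087) = 1.7087
Step 4: Evaluate f.
f(0.0, 1.7087) = -6.1216


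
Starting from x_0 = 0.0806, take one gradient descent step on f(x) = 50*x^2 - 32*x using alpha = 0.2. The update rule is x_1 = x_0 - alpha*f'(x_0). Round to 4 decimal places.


We compute the gradient at x_0 and apply the update.
f'(x) = 100*x - 32
f'(0.0806) = 100*0.0806 - 32 = -23.94
x_1 = 0.0806 - 0.2*-23.94 = 4.8686


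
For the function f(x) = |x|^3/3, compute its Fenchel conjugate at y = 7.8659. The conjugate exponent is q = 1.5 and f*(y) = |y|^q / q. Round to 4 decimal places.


The conjugate exponent q satisfies 1/p + 1/q = 1.
p = 3, so q = 3/(3 - 1) = 1.5
|y|^q = 7.8659^1.5 = 22.0609
f*(7.8659) = 22.0609 / 1.5 = 14.7072


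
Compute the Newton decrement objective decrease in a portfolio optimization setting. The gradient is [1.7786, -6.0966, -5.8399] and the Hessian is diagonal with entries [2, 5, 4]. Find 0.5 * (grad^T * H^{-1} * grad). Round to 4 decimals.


Step 1: H is diagonal, so H^(-1) * g = [0.8893, -1.2193, -1.46].
Step 2: g^T H^(-1) g = sum_i g_i^2 / H_ii
  = (1.7786)^2/2 + (-6.0966)^2/5 + (-5.8399)^2/4
  = 1.5817 + 7.4337 + 8.5261 = 17.5415
Step 3: Objective decrease = 0.5 * g^T H^(-1) g = 8.7708


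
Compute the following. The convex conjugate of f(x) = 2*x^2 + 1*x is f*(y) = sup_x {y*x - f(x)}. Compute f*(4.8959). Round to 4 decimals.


f*(y) = sup_x {y*x - a*x^2 - b*x} = sup_x {(y-b)*x - a*x^2}
FOC: (y - b) - 2a*x = 0 => x* = (y - b)/(2a)
x* = (4.8959 - 1)/(2*2) = 0.974
f*(4.8959) = (y-b)^2/(4a) = (4.8959 - 1)^2/(4*2)
= 15.178/8 = 1.8973


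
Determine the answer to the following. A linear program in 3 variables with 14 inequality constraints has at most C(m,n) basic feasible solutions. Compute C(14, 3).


Each vertex corresponds to some choice of n active constraints out of m, so the number of vertices is at most C(m, n) = m! / (n!(m-n)!).
m = 14, n = 3
Numerator: 14 * 13 * 12
Denominator: 3! = 6
C(14, 3) = 364


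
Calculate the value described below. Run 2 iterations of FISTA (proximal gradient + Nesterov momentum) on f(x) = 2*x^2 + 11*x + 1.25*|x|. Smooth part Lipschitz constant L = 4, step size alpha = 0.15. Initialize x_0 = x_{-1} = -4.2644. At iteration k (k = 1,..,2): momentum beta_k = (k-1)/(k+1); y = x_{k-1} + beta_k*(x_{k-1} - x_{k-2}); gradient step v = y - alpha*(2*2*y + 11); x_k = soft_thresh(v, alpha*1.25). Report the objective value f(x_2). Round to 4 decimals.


FISTA on f(x) = 2*x^2 + 11*x + 1.25*|x|
L = 4, alpha = 0.15
Iteration 1: beta = 0.0, y = -4.2644 + 0.0*(-4.2644 + 4.2644) = -4.2644
  grad(y) = -6.0576, v = y - alpha*grad = -3.3558
  prox(v) = soft_thresh(-3.3558, 0.1875) = -3.1683
Iteration 2: beta = 0.3333, y = -3.1683 + 0.3333*(-3.1683 + 4.2644) = -2.8029
  grad(y) = -0.2115, v = y - alpha*grad = -2.7712
  prox(v) = soft_thresh(-2.7712, 0.1875) = -2.5837
f(x_2) = 2*(-2.5837)^2 + 11*(-2.5837) + 1.25*|-2.5837| = -11.8401


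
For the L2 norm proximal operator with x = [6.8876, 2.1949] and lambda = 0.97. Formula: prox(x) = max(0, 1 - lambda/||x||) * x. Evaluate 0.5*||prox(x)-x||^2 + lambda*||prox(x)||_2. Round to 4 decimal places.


Step 1: Compute ||x||.
||x|| = 7.2289
Step 2: Compute scaling factor.
scale = max(0, 1 - 0.97/7.2289) = 0.8658
Step 3: prox(x) = [5.9634, 1.9004]
||prox(x)|| = 6.2589
Step 4: Proximal objective.
0.5*||prox-x||^2 = 0.4705
lambda*||prox|| = 6.0711
Total = 6.5416


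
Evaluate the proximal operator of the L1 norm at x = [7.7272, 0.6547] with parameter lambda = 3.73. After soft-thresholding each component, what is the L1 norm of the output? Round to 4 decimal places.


Soft-thresholding with lambda = 3.73:
prox(7.7272) = sign(7.7272)*max(|7.7272| - 3.73, 0) = 3.9972
prox(0.6547) = sign(0.6547)*max(|0.6547| - 3.73, 0) = 0.0
prox(x) = [3.9972, 0.0]
||prox(x)||_1 = 3.9972 + 0.0 = 3.9972


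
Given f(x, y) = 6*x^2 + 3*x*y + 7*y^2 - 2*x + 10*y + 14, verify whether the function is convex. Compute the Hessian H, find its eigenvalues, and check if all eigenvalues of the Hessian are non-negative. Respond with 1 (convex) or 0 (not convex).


The Hessian of f(x,y) = 6*x^2 + 3*x*y + 7*y^2 - 2*x + 10*y + 14 is:
H = [[12, 3], [3, 14]]
Trace = 12 + 14 = 26
Determinant = 12*14 - (3)^2 = 159
Discriminant = (26)^2 - 4*159 = 40.0
Eigenvalues: lambda_1 = 9.8377, lambda_2 = 16.1623
The function is convex.

1


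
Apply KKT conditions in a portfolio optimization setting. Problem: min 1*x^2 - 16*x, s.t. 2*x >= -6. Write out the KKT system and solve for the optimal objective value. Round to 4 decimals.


Step 1: Try lambda = 0 (constraint inactive).
Stationarity: 2*1*x - 16 = 0
x* = 16/(2*1) = 8.0
Check constraint: 2*8.0 = 16.0 >= -6 -- satisfied.
Step 2: Compute optimal value.
f(x*) = 1*8.0^2 - 16*8.0 = -64.0


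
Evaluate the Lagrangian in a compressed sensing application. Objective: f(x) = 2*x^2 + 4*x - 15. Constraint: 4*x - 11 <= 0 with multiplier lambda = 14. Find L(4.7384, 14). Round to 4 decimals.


Step 1: Evaluate f(x).
f(4.7384) = 2*4.7384^2 + 4*4.7384 - 15 = 48.8585
Step 2: Evaluate g(x).
g(4.7384) = 4*4.7384 - 11 = 7.9536
Step 3: Compute Lagrangian.
L = 48.8585 + 14*7.9536 = 160.2089


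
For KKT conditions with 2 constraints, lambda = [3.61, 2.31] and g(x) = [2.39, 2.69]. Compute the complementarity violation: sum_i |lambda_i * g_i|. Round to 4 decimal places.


KKT complementary slackness check:
lambda_1 * g_1 = 3.61 * 2.39 = 8.6279
lambda_2 * g_2 = 2.31 * 2.69 = 6.2139
Total violation = 8.6279 + 6.2139 = 14.8418


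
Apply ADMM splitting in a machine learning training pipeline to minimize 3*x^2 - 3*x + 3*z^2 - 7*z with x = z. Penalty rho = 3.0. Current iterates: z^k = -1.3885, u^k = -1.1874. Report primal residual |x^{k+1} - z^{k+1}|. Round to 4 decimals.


ADMM iteration with rho = 3.0, z^k = -1.3885, u^k = -1.1874
Step 1: x-update.
Minimize 3*x^2 - 3*x + (3.0/2)*(x + 1.3885 - 1.1874)^2
FOC: (2*3 + 3.0)*x = 3 + 3.0*(-1.3885 + 1.1874)
x^{k+1} = 0.2663
Step 2: z-update.
Minimize 3*z^2 - 7*z + (3.0/2)*(0.2663 - z - 1.1874)^2
FOC: (2*3 + 3.0)*z = 7 + 3.0*(0.2663 - 1.1874)
z^{k+1} = 0.4707
Step 3: u-update.
u^{k+1} = -1.1874 + 0.2663 - 0.4707 = -1.3918
Step 4: Primal residual = |0.2663 - 0.4707| = 0.2044


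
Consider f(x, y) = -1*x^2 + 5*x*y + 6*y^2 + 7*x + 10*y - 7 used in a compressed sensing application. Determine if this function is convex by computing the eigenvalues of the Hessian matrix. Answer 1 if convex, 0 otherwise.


The Hessian of f(x,y) = -1*x^2 + 5*x*y + 6*y^2 + 7*x + 10*y - 7 is:
H = [[-2, 5], [5, 12]]
Trace = -2 + 12 = 10
Determinant = -2*12 - (5)^2 = -49
Discriminant = (10)^2 - 4*-49 = 296.0
Eigenvalues: lambda_1 = -3.6023, lambda_2 = 13.6023
The function is not convex.

0


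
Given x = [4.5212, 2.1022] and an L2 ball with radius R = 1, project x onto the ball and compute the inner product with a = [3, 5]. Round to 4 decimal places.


Step 1: Compute ||x|| (intermediates to 6 decimals).
||x|| = sqrt(4.5212^2 + 2.1022^2) = 4.98603
Step 2: Project.
Since ||x|| > R, scale = R/||x|| = 1/4.98603 = 0.20056, proj(x) = scale * x
proj(x) = [0.906772, 0.421617]
Step 3: Dot product.
a^T * proj(x) = 3*0.906772 + 5*0.421617 = 4.8284


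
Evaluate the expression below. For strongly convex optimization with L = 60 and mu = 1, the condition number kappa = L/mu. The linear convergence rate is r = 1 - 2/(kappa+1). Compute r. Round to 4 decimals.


Step 1: Compute the condition number.
kappa = L/mu = 60/1 = 60.0
Step 2: Compute the convergence rate.
r = 1 - 2/(kappa + 1) = 1 - 2*mu/(L + mu) = (L - mu)/(L + mu) = 59/61 = 0.9672


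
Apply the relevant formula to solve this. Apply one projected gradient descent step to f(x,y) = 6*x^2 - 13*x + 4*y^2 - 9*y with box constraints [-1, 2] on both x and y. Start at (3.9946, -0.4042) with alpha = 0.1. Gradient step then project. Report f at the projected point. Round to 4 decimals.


Step 1: Compute gradient at (3.9946, -0.4042).
grad_x = 2*6*3.9946 - 13 = 34.9352
grad_y = 2*4*-0.4042 - 9 = -12.2336
Step 2: Gradient step.
x_raw = 3.9946 - 0.1*34.9352 = 0.5011
y_raw = -0.4042 - 0.1*-12.2336 = 0.8192
Step 3: Project onto [-1, 2].
x_proj = clip(0.5011) = 0.5011
y_proj = clip(0.8192) = 0.8192
Step 4: Evaluate f.
f(0.5011, 0.8192) = -9.6959


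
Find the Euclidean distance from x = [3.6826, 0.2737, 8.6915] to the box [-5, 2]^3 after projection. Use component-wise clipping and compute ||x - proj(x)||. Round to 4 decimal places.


Project each component onto [-5, 2].
clip(3.6826) = 2.0, clip(0.2737) = 0.2737, clip(8.6915) = 2.0
Projection = [2.0, 0.2737, 2.0]
Squared diffs: [2.8311, 0.0, 44.7762]
Distance = sqrt(47.6073) = 6.8998


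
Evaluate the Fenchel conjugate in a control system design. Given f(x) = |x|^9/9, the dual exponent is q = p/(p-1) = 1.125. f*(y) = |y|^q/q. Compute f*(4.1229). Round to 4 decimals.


The conjugate exponent q satisfies 1/p + 1/q = 1.
p = 9, so q = 9/(9 - 1) = 1.125
|y|^q = 4.1229^1.125 = 4.9216
f*(4.1229) = 4.9216 / 1.125 = 4.3747


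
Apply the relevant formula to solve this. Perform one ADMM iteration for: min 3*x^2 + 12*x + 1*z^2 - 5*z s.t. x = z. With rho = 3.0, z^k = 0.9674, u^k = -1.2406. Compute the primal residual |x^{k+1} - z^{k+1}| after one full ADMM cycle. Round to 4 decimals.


ADMM iteration with rho = 3.0, z^k = 0.9674, u^k = -1.2406
Step 1: x-update.
Minimize 3*x^2 + 12*x + (3.0/2)*(x - 0.9674 - 1.2406)^2
FOC: (2*3 + 3.0)*x = -12 + 3.0*(0.9674 + 1.2406)
x^{k+1} = -0.5973
Step 2: z-update.
Minimize 1*z^2 - 5*z + (3.0/2)*(-0.5973 - z - 1.2406)^2
FOC: (2*1 + 3.0)*z = 5 + 3.0*(-0.5973 - 1.2406)
z^{k+1} = -0.1028
Step 3: u-update.
u^{k+1} = -1.2406 - 0.5973 + 0.1028 = -1.7352
Step 4: Primal residual = |-0.5973 + 0.1028| = 0.4946


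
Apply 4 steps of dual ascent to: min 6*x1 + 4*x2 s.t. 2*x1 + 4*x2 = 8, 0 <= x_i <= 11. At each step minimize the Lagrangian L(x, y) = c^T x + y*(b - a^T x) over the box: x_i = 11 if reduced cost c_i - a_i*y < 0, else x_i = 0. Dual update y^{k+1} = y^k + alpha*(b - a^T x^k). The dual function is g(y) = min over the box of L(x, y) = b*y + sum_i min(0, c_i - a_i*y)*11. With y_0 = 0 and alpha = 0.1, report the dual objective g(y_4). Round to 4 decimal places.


Dual ascent for LP: min 6*x1 + 4*x2, 2*x1 + 4*x2 = 8, 0 <= x_i <= 11
Step 1: y^k = 0.0, reduced costs: (6.0, 4.0)
  x^k = (0.0, 0.0), subgradient = b - a^T x = 8.0
  y^{k+1} = 0.0 + 0.1*8.0 = 0.8
Step 2: y^k = 0.8, reduced costs: (4.4, 0.8)
  x^k = (0.0, 0.0), subgradient = b - a^T x = 8.0
  y^{k+1} = 0.8 + 0.1*8.0 = 1.6
Step 3: y^k = 1.6, reduced costs: (2.8, -2.4)
  x^k = (0.0, 11.0), subgradient = b - a^T x = -36.0
  y^{k+1} = 1.6 + 0.1*-36.0 = -2.0
Step 4: y^k = -2.0, reduced costs: (10.0, 12.0)
  x^k = (0.0, 0.0), subgradient = b - a^T x = 8.0
  y^{k+1} = -2.0 + 0.1*8.0 = -1.2
Dual objective at y_4 = -1.2: reduced costs (8.4, 8.8), box minimizer x = (0.0, 0.0)
g(y_4) = b*y + (c1 - a1*y)*x1 + (c2 - a2*y)*x2 = 8*(-1.2) + 8.4*0.0 + 8.8*0.0 = -9.6 + 0.0 + 0.0 = -9.6


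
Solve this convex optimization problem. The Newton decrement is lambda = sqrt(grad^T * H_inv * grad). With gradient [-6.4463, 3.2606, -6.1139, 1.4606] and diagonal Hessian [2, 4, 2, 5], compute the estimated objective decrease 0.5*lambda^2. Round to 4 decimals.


Step 1: H is diagonal, so H^(-1) * g = [-3.2232, 0.8152, -3.057, 0.2921].
Step 2: g^T H^(-1) g = sum_i g_i^2 / H_ii
  = (-6.4463)^2/2 + (3.2606)^2/4 + (-6.1139)^2/2 + (1.4606)^2/5
  = 20.7774 + 2.6579 + 18.6899 + 0.4267 = 42.5518
Step 3: Objective decrease = 0.5 * g^T H^(-1) g = 21.2759


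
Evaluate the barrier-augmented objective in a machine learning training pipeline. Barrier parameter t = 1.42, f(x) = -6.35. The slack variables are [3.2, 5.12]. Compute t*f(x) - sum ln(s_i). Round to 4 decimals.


Step 1: Compute log-barrier.
ln values: [1.1632, 1.6332]
phi = -(1.1632 + 1.6332) = -2.7963
Step 2: Compute augmented objective.
t*f(x) = 1.42*-6.35 = -9.017
Total = -9.017 - 2.7963 = -11.8133


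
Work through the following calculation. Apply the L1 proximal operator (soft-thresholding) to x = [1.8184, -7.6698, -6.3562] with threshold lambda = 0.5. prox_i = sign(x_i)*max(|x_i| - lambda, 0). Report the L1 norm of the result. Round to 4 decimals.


Soft-thresholding with lambda = 0.5:
prox(1.8184) = sign(1.8184)*max(|1.8184| - 0.5, 0) = 1.3184
prox(-7.6698) = sign(-7.6698)*max(|-7.6698| - 0.5, 0) = -7.1698
prox(-6.3562) = sign(-6.3562)*max(|-6.3562| - 0.5, 0) = -5.8562
prox(x) = [1.3184, -7.1698, -5.8562]
||prox(x)||_1 = 1.3184 + 7.1698 + 5.8562 = 14.3444


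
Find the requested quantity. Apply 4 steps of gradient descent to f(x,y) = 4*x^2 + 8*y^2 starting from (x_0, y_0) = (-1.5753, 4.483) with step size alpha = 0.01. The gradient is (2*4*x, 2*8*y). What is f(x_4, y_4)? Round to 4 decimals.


Gradient descent on f(x,y) = 4*x^2 + 8*y^2.
Starting point: (-1.5753, 4.483), alpha = 0.01
Step 1: grad_x = 2*4*-1.5753 = -12.6024, grad_y = 2*8*4.483 = 71.728
  x_1 = -1.5753 - 0.01*-12.6024 = -1.4493
  y_1 = 4.483 - 0.01*71.728 = 3.7657
Step 2: grad_x = 2*4*-1.4493 = -11.5942, grad_y = 2*8*3.7657 = 60.2515
  x_2 = -1.4493 - 0.01*-11.5942 = -1.3333
  y_2 = 3.7657 - 0.01*60.2515 = 3.1632
Step 3: grad_x = 2*4*-1.3333 = -10.6667, grad_y = 2*8*3.1632 = 50.6113
  x_3 = -1.3333 - 0.01*-10.6667 = -1.2267
  y_3 = 3.1632 - 0.01*50.6113 = 2.6571
Step 4: grad_x = 2*4*-1.2267 = -9.8133, grad_y = 2*8*2.6571 = 42.5135
  x_4 = -1.2267 - 0.01*-9.8133 = -1.1285
  y_4 = 2.6571 - 0.01*42.5135 = 2.232
f(-1.1285, 2.232) = 4*(-1.1285)^2 + 8*2.232^2 = 44.9474


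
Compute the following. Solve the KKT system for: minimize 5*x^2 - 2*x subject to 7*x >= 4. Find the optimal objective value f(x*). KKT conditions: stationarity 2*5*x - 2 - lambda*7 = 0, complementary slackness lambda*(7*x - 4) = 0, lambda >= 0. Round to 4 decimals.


Step 1: Try lambda = 0 (constraint inactive).
x_unc = 2/(2*5) = 0.2
Check: 7*0.2 = 1.4 < 4 -- violated!
Step 2: Constraint must be active: 7*x = 4
x* = 4/7 = 0.5714 (rounded; the exact value 4/7 is used below)
lambda = (2*5*(4/7) - 2)/7 = 0.5306
Step 3: Compute optimal value.
f(x*) = 5*(4/7)^2 - 2*(4/7) = 0.4898


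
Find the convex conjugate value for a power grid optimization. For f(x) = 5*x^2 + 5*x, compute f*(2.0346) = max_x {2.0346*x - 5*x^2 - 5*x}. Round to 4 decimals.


f*(y) = sup_x {y*x - a*x^2 - b*x} = sup_x {(y-b)*x - a*x^2}
FOC: (y - b) - 2a*x = 0 => x* = (y - b)/(2a)
x* = (2.0346 - 5)/(2*5) = -0.2965
f*(2.0346) = (y-b)^2/(4a) = (2.0346 - 5)^2/(4*5)
= 8.7936/20 = 0.4397


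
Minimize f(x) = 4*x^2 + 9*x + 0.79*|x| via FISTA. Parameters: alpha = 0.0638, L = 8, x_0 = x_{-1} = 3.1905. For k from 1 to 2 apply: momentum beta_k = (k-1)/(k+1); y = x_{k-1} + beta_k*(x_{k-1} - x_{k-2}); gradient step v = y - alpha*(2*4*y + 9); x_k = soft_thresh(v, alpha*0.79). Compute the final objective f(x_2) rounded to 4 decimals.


FISTA on f(x) = 4*x^2 + 9*x + 0.79*|x|
L = 8, alpha = 0.0638
Iteration 1: beta = 0.0, y = 3.1905 + 0.0*(3.1905 - 3.1905) = 3.1905
  grad(y) = 34.524, v = y - alpha*grad = 0.9879
  prox(v) = soft_thresh(0.9879, 0.0504) = 0.9375
Iteration 2: beta = 0.3333, y = 0.9375 + 0.3333*(0.9375 - 3.1905) = 0.1865
  grad(y) = 10.4916, v = y - alpha*grad = -0.4829
  prox(v) = soft_thresh(-0.4829, 0.0504) = -0.4325
f(x_2) = 4*(-0.4325)^2 + 9*(-0.4325) + 0.79*|-0.4325| = -2.8026


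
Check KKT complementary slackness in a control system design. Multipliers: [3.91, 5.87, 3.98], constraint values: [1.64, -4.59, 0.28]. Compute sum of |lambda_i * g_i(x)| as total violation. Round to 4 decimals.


KKT complementary slackness check:
lambda_1 * g_1 = 3.91 * 1.64 = 6.4124
lambda_2 * g_2 = 5.87 * -4.59 = -26.9433
lambda_3 * g_3 = 3.98 * 0.28 = 1.1144
Total violation = 6.4124 + 26.9433 + 1.1144 = 34.4701


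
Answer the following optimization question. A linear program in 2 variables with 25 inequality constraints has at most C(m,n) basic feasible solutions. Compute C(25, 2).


Each vertex corresponds to some choice of n active constraints out of m, so the number of vertices is at most C(m, n) = m! / (n!(m-n)!).
m = 25, n = 2
Numerator: 25 * 24
Denominator: 2! = 2
C(25, 2) = 300


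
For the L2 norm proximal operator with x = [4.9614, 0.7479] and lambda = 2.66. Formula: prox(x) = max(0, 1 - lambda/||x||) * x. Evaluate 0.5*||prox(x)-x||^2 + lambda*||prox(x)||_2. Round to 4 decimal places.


Step 1: Compute ||x||.
||x|| = 5.0175
Step 2: Compute scaling factor.
scale = max(0, 1 - 2.66/5.0175) = 0.4699
Step 3: prox(x) = [2.3311, 0.3514]
||prox(x)|| = 2.3575
Step 4: Proximal objective.
0.5*||prox-x||^2 = 3.5378
lambda*||prox|| = 6.271
Total = 9.8086


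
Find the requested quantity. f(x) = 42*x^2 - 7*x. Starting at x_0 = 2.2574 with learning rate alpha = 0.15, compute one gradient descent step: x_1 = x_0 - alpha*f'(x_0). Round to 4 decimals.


We compute the gradient at x_0 and apply the update.
f'(x) = 84*x - 7
f'(2.2574) = 84*2.2574 - 7 = 182.6216
x_1 = 2.2574 - 0.15*182.6216 = -25.1358


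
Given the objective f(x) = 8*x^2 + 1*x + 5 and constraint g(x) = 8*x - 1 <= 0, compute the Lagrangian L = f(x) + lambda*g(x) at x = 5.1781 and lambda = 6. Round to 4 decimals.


Step 1: Evaluate f(x).
f(5.1781) = 8*5.1781^2 + 1*5.1781 + 5 = 224.6799
Step 2: Evaluate g(x).
g(5.1781) = 8*5.1781 - 1 = 40.4248
Step 3: Compute Lagrangian.
L = 224.6799 + 6*40.4248 = 467.2287


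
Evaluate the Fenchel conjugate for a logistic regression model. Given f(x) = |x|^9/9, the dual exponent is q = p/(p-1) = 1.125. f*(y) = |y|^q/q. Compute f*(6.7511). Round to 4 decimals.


The conjugate exponent q satisfies 1/p + 1/q = 1.
p = 9, so q = 9/(9 - 1) = 1.125
|y|^q = 6.7511^1.125 = 8.5713
f*(6.7511) = 8.5713 / 1.125 = 7.6189


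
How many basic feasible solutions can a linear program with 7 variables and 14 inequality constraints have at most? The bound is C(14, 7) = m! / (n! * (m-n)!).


Each vertex corresponds to some choice of n active constraints out of m, so the number of vertices is at most C(m, n) = m! / (n!(m-n)!).
m = 14, n = 7
Numerator: 14 * 13 * 12 * 11 * 10 * 9 * 8
Denominator: 7! = 5040
C(14, 7) = 3432


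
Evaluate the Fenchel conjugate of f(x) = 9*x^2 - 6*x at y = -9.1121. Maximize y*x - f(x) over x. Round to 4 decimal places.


f*(y) = sup_x {y*x - a*x^2 - b*x} = sup_x {(y-b)*x - a*x^2}
FOC: (y - b) - 2a*x = 0 => x* = (y - b)/(2a)
x* = (-9.1121 + 6)/(2*9) = -0.1729
f*(-9.1121) = (y-b)^2/(4a) = (-9.1121 + 6)^2/(4*9)
= 9.6852/36 = 0.269


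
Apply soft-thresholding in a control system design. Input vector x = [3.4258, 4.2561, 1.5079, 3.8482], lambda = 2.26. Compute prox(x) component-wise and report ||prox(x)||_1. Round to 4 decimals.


Soft-thresholding with lambda = 2.26:
prox(3.4258) = sign(3.4258)*max(|3.4258| - 2.26, 0) = 1.1658
prox(4.2561) = sign(4.2561)*max(|4.2561| - 2.26, 0) = 1.9961
prox(1.5079) = sign(1.5079)*max(|1.5079| - 2.26, 0) = 0.0
prox(3.8482) = sign(3.8482)*max(|3.8482| - 2.26, 0) = 1.5882
prox(x) = [1.1658, 1.9961, 0.0, 1.5882]
||prox(x)||_1 = 1.1658 + 1.9961 + 0.0 + 1.5882 = 4.7501


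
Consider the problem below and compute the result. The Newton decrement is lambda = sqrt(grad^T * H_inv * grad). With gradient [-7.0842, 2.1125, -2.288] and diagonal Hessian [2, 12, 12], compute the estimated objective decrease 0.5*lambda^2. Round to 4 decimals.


Step 1: H is diagonal, so H^(-1) * g = [-3.5421, 0.176, -0.1907].
Step 2: g^T H^(-1) g = sum_i g_i^2 / H_ii
  = (-7.0842)^2/2 + (2.1125)^2/12 + (-2.288)^2/12
  = 25.0929 + 0.3719 + 0.4362 = 25.9011
Step 3: Objective decrease = 0.5 * g^T H^(-1) g = 12.9505


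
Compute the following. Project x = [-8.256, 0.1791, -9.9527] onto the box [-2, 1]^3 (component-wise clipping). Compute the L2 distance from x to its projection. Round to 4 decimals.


Project each component onto [-2, 1].
clip(-8.256) = -2.0, clip(0.1791) = 0.1791, clip(-9.9527) = -2.0
Projection = [-2.0, 0.1791, -2.0]
Squared diffs: [39.1375, 0.0, 63.2454]
Distance = sqrt(102.3829) = 10.1184


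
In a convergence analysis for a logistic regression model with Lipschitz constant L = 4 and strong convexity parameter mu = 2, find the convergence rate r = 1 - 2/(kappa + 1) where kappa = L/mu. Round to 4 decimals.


Step 1: Compute the condition number.
kappa = L/mu = 4/2 = 2.0
Step 2: Compute the convergence rate.
r = 1 - 2/(kappa + 1) = 1 - 2*mu/(L + mu) = (L - mu)/(L + mu) = 2/6 = 0.3333


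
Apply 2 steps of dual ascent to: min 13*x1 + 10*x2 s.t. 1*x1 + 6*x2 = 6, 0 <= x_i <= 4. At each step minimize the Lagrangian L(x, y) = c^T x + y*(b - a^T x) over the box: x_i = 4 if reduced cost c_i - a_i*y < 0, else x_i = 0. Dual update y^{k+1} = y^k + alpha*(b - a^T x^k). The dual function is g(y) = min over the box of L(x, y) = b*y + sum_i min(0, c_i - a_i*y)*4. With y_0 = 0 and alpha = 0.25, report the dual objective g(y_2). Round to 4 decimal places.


Dual ascent for LP: min 13*x1 + 10*x2, 1*x1 + 6*x2 = 6, 0 <= x_i <= 4
Step 1: y^k = 0.0, reduced costs: (13.0, 10.0)
  x^k = (0.0, 0.0), subgradient = b - a^T x = 6.0
  y^{k+1} = 0.0 + 0.25*6.0 = 1.5
Step 2: y^k = 1.5, reduced costs: (11.5, 1.0)
  x^k = (0.0, 0.0), subgradient = b - a^T x = 6.0
  y^{k+1} = 1.5 + 0.25*6.0 = 3.0
Dual objective at y_2 = 3.0: reduced costs (10.0, -8.0), box minimizer x = (0.0, 4.0)
g(y_2) = b*y + (c1 - a1*y)*x1 + (c2 - a2*y)*x2 = 6*3.0 + 10.0*0.0 + (-8.0)*4.0 = 18.0 + 0.0 - 32.0 = -14.0


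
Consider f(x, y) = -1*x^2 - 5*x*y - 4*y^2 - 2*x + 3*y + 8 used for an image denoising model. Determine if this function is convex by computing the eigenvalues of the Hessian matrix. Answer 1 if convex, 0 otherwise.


The Hessian of f(x,y) = -1*x^2 - 5*x*y - 4*y^2 - 2*x + 3*y + 8 is:
H = [[-2, -5], [-5, -8]]
Trace = -2 - 8 = -10
Determinant = -2*-8 - (-5)^2 = -9
Discriminant = (-10)^2 - 4*-9 = 136.0
Eigenvalues: lambda_1 = -10.831, lambda_2 = 0.831
The function is not convex.

0


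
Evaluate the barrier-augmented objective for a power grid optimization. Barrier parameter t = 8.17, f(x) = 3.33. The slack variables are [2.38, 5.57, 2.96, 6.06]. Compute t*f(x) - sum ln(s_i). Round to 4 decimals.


Step 1: Compute log-barrier.
ln values: [0.8671, 1.7174, 1.0852, 1.8017]
phi = -(0.8671 + 1.7174 + 1.0852 + 1.8017) = -5.4714
Step 2: Compute augmented objective.
t*f(x) = 8.17*3.33 = 27.2061
Total = 27.2061 - 5.4714 = 21.7347


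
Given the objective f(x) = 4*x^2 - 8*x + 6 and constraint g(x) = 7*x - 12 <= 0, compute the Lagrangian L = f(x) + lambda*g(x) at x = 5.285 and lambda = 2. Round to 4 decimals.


Step 1: Evaluate f(x).
f(5.285) = 4*5.285^2 - 8*5.285 + 6 = 75.4449
Step 2: Evaluate g(x).
g(5.285) = 7*5.285 - 12 = 24.995
Step 3: Compute Lagrangian.
L = 75.4449 + 2*24.995 = 125.4349


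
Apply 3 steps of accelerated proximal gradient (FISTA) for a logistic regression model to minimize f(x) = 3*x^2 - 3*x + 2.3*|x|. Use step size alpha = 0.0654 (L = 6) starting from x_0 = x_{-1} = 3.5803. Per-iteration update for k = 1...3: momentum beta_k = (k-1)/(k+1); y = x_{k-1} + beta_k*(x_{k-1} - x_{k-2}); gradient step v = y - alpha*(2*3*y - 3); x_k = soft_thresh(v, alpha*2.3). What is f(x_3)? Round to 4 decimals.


FISTA on f(x) = 3*x^2 - 3*x + 2.3*|x|
L = 6, alpha = 0.0654
Iteration 1: beta = 0.0, y = 3.5803 + 0.0*(3.5803 - 3.5803) = 3.5803
  grad(y) = 18.4818, v = y - alpha*grad = 2.3716
  prox(v) = soft_thresh(2.3716, 0.1504) = 2.2212
Iteration 2: beta = 0.3333, y = 2.2212 + 0.3333*(2.2212 - 3.5803) = 1.7681
  grad(y) = 7.6088, v = y - alpha*grad = 1.2705
  prox(v) = soft_thresh(1.2705, 0.1504) = 1.1201
Iteration 3: beta = 0.5, y = 1.1201 + 0.5*(1.1201 - 2.2212) = 0.5696
  grad(y) = 0.4173, v = y - alpha*grad = 0.5423
  prox(v) = soft_thresh(0.5423, 0.1504) = 0.3918
f(x_3) = 3*0.3918^2 - 3*0.3918 + 2.3*|0.3918| = 0.1863


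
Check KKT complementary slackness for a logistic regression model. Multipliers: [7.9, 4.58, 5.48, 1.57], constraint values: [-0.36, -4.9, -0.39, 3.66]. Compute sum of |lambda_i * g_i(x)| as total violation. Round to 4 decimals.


KKT complementary slackness check:
lambda_1 * g_1 = 7.9 * -0.36 = -2.844
lambda_2 * g_2 = 4.58 * -4.9 = -22.442
lambda_3 * g_3 = 5.48 * -0.39 = -2.1372
lambda_4 * g_4 = 1.57 * 3.66 = 5.7462
Total violation = 2.844 + 22.442 + 2.1372 + 5.7462 = 33.1694


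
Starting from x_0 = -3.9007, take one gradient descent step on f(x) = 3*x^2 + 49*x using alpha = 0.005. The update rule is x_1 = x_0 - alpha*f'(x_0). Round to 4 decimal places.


We compute the gradient at x_0 and apply the update.
f'(x) = 6*x + 49
f'(-3.9007) = 6*-3.9007 + 49 = 25.5958
x_1 = -3.9007 - 0.005*25.5958 = -4.0287


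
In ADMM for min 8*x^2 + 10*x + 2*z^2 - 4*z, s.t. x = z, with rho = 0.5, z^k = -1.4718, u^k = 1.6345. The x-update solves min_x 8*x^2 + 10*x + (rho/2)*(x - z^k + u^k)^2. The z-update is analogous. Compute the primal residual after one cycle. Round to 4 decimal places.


ADMM iteration with rho = 0.5, z^k = -1.4718, u^k = 1.6345
Step 1: x-update.
Minimize 8*x^2 + 10*x + (0.5/2)*(x + 1.4718 + 1.6345)^2
FOC: (2*8 + 0.5)*x = -10 + 0.5*(-1.4718 - 1.6345)
x^{k+1} = -0.7002
Step 2: z-update.
Minimize 2*z^2 - 4*z + (0.5/2)*(-0.7002 - z + 1.6345)^2
FOC: (2*2 + 0.5)*z = 4 + 0.5*(-0.7002 + 1.6345)
z^{k+1} = 0.9927
Step 3: u-update.
u^{k+1} = 1.6345 - 0.7002 - 0.9927 = -0.0584
Step 4: Primal residual = |-0.7002 - 0.9927| = 1.6929


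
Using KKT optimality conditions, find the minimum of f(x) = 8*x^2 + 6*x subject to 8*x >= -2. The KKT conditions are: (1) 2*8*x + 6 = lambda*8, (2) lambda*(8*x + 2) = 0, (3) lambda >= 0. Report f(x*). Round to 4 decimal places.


Step 1: Try lambda = 0 (constraint inactive).
x_unc = -6/(2*8) = -0.375
Check: 8*-0.375 = -3.0 < -2 -- violated!
Step 2: Constraint must be active: 8*x = -2
x* = -2/8 = -0.25
lambda = (2*8*(-0.25) + 6)/8 = 0.25
Step 3: Compute optimal value.
f(x*) = 8*(-0.25)^2 + 6*(-0.25) = -1.0


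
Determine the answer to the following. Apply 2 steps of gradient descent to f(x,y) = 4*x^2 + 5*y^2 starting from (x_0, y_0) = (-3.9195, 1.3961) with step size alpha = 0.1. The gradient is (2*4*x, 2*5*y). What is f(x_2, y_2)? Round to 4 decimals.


Gradient descent on f(x,y) = 4*x^2 + 5*y^2.
Starting point: (-3.9195, 1.3961), alpha = 0.1
Step 1: grad_x = 2*4*-3.9195 = -31.356, grad_y = 2*5*1.3961 = 13.961
  x_1 = -3.9195 - 0.1*-31.356 = -0.7839
  y_1 = 1.3961 - 0.1*13.961 = 0.0
Step 2: grad_x = 2*4*-0.7839 = -6.2712, grad_y = 2*5*0.0 = 0.0
  x_2 = -0.7839 - 0.1*-6.2712 = -0.1568
  y_2 = 0.0 - 0.1*0.0 = 0.0
f(-0.1568, 0.0) = 4*(-0.1568)^2 + 5*0.0^2 = 0.0983


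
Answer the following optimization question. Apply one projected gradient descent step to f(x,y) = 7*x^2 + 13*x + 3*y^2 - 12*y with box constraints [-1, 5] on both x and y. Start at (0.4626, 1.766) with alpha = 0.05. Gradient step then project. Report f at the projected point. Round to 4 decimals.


Step 1: Compute gradient at (0.4626, 1.766).
grad_x = 2*7*0.4626 + 13 = 19.4764
grad_y = 2*3*1.766 - 12 = -1.404
Step 2: Gradient step.
x_raw = 0.4626 - 0.05*19.4764 = -0.5112
y_raw = 1.766 - 0.05*-1.404 = 1.8362
Step 3: Project onto [-1, 5].
x_proj = clip(-0.5112) = -0.5112
y_proj = clip(1.8362) = 1.8362
Step 4: Evaluate f.
f(-0.5112, 1.8362) = -16.7359


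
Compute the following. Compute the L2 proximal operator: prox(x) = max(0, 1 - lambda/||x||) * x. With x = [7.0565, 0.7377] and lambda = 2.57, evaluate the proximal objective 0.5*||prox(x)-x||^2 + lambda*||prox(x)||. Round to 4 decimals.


Step 1: Compute ||x||.
||x|| = 7.095
Step 2: Compute scaling factor.
scale = max(0, 1 - 2.57/7.095) = 0.6378
Step 3: prox(x) = [4.5004, 0.4705]
||prox(x)|| = 4.525
Step 4: Proximal objective.
0.5*||prox-x||^2 = 3.3025
lambda*||prox|| = 11.6293
Total = 14.9316


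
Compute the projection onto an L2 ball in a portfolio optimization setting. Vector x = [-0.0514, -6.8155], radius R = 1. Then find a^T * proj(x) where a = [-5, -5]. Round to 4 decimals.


Step 1: Compute ||x|| (intermediates to 6 decimals).
||x|| = sqrt((-0.0514)^2 + (-6.8155)^2) = 6.815694
Step 2: Project.
Since ||x|| > R, scale = R/||x|| = 1/6.815694 = 0.14672, proj(x) = scale * x
proj(x) = [-0.007541, -0.99997]
Step 3: Dot product.
a^T * proj(x) = -5*(-0.007541) - 5*(-0.99997) = 5.0376


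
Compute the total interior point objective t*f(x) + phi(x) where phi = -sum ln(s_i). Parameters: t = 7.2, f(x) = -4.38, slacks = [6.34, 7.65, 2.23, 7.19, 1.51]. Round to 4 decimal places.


Step 1: Compute log-barrier.
ln values: [1.8469, 2.0347, 0.802, 1.9727, 0.4121]
phi = -(1.8469 + 2.0347 + 0.802 + 1.9727 + 0.4121) = -7.0684
Step 2: Compute augmented objective.
t*f(x) = 7.2*-4.38 = -31.536
Total = -31.536 - 7.0684 = -38.6044


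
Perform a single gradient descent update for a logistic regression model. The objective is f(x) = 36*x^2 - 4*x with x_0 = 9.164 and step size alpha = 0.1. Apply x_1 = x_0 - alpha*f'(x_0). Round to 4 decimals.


We compute the gradient at x_0 and apply the update.
f'(x) = 72*x - 4
f'(9.164) = 72*9.164 - 4 = 655.808
x_1 = 9.164 - 0.1*655.808 = -56.4168


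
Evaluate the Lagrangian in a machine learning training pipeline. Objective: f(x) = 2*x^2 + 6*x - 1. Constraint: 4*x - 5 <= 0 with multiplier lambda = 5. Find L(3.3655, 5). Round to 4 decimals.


Step 1: Evaluate f(x).
f(3.3655) = 2*3.3655^2 + 6*3.3655 - 1 = 41.8462
Step 2: Evaluate g(x).
g(3.3655) = 4*3.3655 - 5 = 8.462
Step 3: Compute Lagrangian.
L = 41.8462 + 5*8.462 = 84.1562


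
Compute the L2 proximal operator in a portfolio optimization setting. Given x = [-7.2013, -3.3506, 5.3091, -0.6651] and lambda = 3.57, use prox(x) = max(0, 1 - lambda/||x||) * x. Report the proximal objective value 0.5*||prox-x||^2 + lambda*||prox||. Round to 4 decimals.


Step 1: Compute ||x||.
||x|| = 9.5768
Step 2: Compute scaling factor.
scale = max(0, 1 - 3.57/9.5768) = 0.6272
Step 3: prox(x) = [-4.5168, -2.1016, 3.33, -0.4172]
||prox(x)|| = 6.0068
Step 4: Proximal objective.
0.5*||prox-x||^2 = 6.3725
lambda*||prox|| = 21.4443
Total = 27.8165


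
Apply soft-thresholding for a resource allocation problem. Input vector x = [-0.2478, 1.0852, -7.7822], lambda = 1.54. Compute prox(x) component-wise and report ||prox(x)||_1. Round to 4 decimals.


Soft-thresholding with lambda = 1.54:
prox(-0.2478) = sign(-0.2478)*max(|-0.2478| - 1.54, 0) = 0.0
prox(1.0852) = sign(1.0852)*max(|1.0852| - 1.54, 0) = 0.0
prox(-7.7822) = sign(-7.7822)*max(|-7.7822| - 1.54, 0) = -6.2422
prox(x) = [0.0, 0.0, -6.2422]
||prox(x)||_1 = 0.0 + 0.0 + 6.2422 = 6.2422


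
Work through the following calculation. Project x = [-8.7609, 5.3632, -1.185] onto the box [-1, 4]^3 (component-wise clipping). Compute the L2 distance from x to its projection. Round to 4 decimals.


Project each component onto [-1, 4].
clip(-8.7609) = -1.0, clip(5.3632) = 4.0, clip(-1.185) = -1.0
Projection = [-1.0, 4.0, -1.0]
Squared diffs: [60.2316, 1.8583, 0.0342]
Distance = sqrt(62.1241) = 7.8819


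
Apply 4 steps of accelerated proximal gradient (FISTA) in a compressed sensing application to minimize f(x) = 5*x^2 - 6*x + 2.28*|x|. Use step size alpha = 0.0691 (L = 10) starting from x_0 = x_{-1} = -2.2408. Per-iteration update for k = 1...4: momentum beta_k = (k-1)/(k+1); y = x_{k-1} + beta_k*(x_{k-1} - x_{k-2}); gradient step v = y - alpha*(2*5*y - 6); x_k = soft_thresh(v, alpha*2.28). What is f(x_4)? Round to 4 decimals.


FISTA on f(x) = 5*x^2 - 6*x + 2.28*|x|
L = 10, alpha = 0.0691
Iteration 1: beta = 0.0, y = -2.2408 + 0.0*(-2.2408 + 2.2408) = -2.2408
  grad(y) = -28.408, v = y - alpha*grad = -0.2778
  prox(v) = soft_thresh(-0.2778, 0.1575) = -0.1203
Iteration 2: beta = 0.3333, y = -0.1203 + 0.3333*(-0.1203 + 2.2408) = 0.5866
  grad(y) = -0.1341, v = y - alpha*grad = 0.5959
  prox(v) = soft_thresh(0.5959, 0.1575) = 0.4383
Iteration 3: beta = 0.5, y = 0.4383 + 0.5*(0.4383 + 0.1203) = 0.7176
  grad(y) = 1.1759, v = y - alpha*grad = 0.6363
  prox(v) = soft_thresh(0.6363, 0.1575) = 0.4788
Iteration 4: beta = 0.6, y = 0.4788 + 0.6*(0.4788 - 0.4383) = 0.5031
  grad(y) = -0.9692, v = y - alpha*grad = 0.5701
  prox(v) = soft_thresh(0.5701, 0.1575) = 0.4125
f(x_4) = 5*0.4125^2 - 6*0.4125 + 2.28*|0.4125| = -0.6837


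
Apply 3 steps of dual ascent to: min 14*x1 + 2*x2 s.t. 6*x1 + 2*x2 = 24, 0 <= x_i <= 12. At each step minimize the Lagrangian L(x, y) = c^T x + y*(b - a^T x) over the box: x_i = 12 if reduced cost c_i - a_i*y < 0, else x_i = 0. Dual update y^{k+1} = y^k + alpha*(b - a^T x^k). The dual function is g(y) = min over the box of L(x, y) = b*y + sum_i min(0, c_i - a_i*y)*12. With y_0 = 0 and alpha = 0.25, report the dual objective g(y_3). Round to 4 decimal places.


Dual ascent for LP: min 14*x1 + 2*x2, 6*x1 + 2*x2 = 24, 0 <= x_i <= 12
Step 1: y^k = 0.0, reduced costs: (14.0, 2.0)
  x^k = (0.0, 0.0), subgradient = b - a^T x = 24.0
  y^{k+1} = 0.0 + 0.25*24.0 = 6.0
Step 2: y^k = 6.0, reduced costs: (-22.0, -10.0)
  x^k = (12.0, 12.0), subgradient = b - a^T x = -72.0
  y^{k+1} = 6.0 + 0.25*-72.0 = -12.0
Step 3: y^k = -12.0, reduced costs: (86.0, 26.0)
  x^k = (0.0, 0.0), subgradient = b - a^T x = 24.0
  y^{k+1} = -12.0 + 0.25*24.0 = -6.0
Dual objective at y_3 = -6.0: reduced costs (50.0, 14.0), box minimizer x = (0.0, 0.0)
g(y_3) = b*y + (c1 - a1*y)*x1 + (c2 - a2*y)*x2 = 24*(-6.0) + 50.0*0.0 + 14.0*0.0 = -144.0 + 0.0 + 0.0 = -144.0


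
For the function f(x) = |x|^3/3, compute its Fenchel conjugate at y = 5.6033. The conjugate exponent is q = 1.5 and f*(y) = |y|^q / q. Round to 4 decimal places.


The conjugate exponent q satisfies 1/p + 1/q = 1.
p = 3, so q = 3/(3 - 1) = 1.5
|y|^q = 5.6033^1.5 = 13.2637
f*(5.6033) = 13.2637 / 1.5 = 8.8425


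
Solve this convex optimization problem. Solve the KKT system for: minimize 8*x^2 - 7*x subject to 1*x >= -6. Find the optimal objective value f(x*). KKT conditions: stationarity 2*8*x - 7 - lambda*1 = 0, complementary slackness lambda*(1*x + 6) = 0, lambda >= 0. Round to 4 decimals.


Step 1: Try lambda = 0 (constraint inactive).
Stationarity: 2*8*x - 7 = 0
x* = 7/(2*8) = 0.4375
Check constraint: 1*0.4375 = 0.4375 >= -6 -- satisfied.
Step 2: Compute optimal value.
f(x*) = 8*0.4375^2 - 7*0.4375 = -1.5313


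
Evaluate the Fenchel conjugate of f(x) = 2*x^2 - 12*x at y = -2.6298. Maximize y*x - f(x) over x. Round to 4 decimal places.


f*(y) = sup_x {y*x - a*x^2 - b*x} = sup_x {(y-b)*x - a*x^2}
FOC: (y - b) - 2a*x = 0 => x* = (y - b)/(2a)
x* = (-2.6298 + 12)/(2*2) = 2.3426
f*(-2.6298) = (y-b)^2/(4a) = (-2.6298 + 12)^2/(4*2)
= 87.8006/8 = 10.9751


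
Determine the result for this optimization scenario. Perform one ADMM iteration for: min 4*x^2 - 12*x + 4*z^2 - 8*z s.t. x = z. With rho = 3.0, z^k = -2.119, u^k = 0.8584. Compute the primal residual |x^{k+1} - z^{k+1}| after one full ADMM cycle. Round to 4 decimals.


ADMM iteration with rho = 3.0, z^k = -2.119, u^k = 0.8584
Step 1: x-update.
Minimize 4*x^2 - 12*x + (3.0/2)*(x + 2.119 + 0.8584)^2
FOC: (2*4 + 3.0)*x = 12 + 3.0*(-2.119 - 0.8584)
x^{k+1} = 0.2789
Step 2: z-update.
Minimize 4*z^2 - 8*z + (3.0/2)*(0.2789 - z + 0.8584)^2
FOC: (2*4 + 3.0)*z = 8 + 3.0*(0.2789 + 0.8584)
z^{k+1} = 1.0374
Step 3: u-update.
u^{k+1} = 0.8584 + 0.2789 - 1.0374 = 0.0998
Step 4: Primal residual = |0.2789 - 1.0374| = 0.7586
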